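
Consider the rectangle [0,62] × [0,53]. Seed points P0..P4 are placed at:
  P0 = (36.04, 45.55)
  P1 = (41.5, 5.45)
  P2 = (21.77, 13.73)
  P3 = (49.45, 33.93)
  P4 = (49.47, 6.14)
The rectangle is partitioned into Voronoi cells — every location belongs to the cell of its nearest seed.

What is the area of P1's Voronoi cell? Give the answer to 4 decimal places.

1. box [0,62]×[0,53]: [(0, 0) (62, 0) (62, 53) (0, 53)]
2. ⊥bis P1·P0 via (38.77,25.5): [(0, 20.2211) (0, 0) (62, 0) (62, 28.663)]  |A|=1515.4065
3. ⊥bis P1·P2 via (31.635,9.59): [(38.2841, 25.4338) (27.6104, 0) (62, 0) (62, 28.663)]  |A|=777.2138
4. ⊥bis P1·P3 via (45.475,19.69): [(36.8804, 22.0891) (27.6104, 0) (62, 0) (62, 15.0772)]  |A|=569.1835
5. ⊥bis P1·P4 via (45.485,5.795): [(44.2525, 20.0313) (36.8804, 22.0891) (27.6104, 0) (45.9867, 0)]  |A|=275.0094
6. canonical 4-gon: [(44.2525, 20.0313) (36.8804, 22.0891) (27.6104, 0) (45.9867, 0)]
7. shoelace: 275.0094

Area of P1's cell: 275.0094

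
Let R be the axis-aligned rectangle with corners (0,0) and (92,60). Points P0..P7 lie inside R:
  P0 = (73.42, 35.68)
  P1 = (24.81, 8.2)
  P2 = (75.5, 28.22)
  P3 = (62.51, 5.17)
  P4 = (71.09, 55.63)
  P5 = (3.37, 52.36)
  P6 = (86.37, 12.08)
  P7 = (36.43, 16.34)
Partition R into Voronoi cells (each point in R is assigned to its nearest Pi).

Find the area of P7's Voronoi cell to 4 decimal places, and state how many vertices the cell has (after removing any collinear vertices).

Area of P7's cell: 1076.6375 (7 vertices)

1. box [0,92]×[0,60]: [(0, 0) (92, 0) (92, 60) (0, 60)]
2. ⊥bis P7·P0 via (54.925,26.01): [(0, 0) (68.5242, 0) (37.1535, 60) (0, 60)]  |A|=3170.3311
3. ⊥bis P7·P1 via (30.62,12.27): [(0, 55.9806) (39.2153, 0) (68.5242, 0) (37.1535, 60) (0, 60)]  |A|=2072.6819
4. ⊥bis P7·P2 via (55.965,22.28): [(0, 55.9806) (39.2153, 0) (62.7397, 0) (54.6999, 26.4405) (37.1535, 60) (0, 60)]  |A|=1996.2093
5. ⊥bis P7·P3 via (49.47,10.755): [(0, 55.9806) (39.2153, 0) (44.8637, 0) (55.3178, 24.4085) (54.6999, 26.4405) (37.1535, 60) (0, 60)]  |A|=1778.0457
6. ⊥bis P7·P4 via (53.76,35.985): [(0, 55.9806) (39.2153, 0) (44.8637, 0) (55.3178, 24.4085) (54.6999, 26.4405) (46.2422, 42.6169) (26.537, 60) (0, 60)]  |A|=1685.7716
7. ⊥bis P7·P5 via (19.9,34.35): [(17.0104, 31.6979) (39.2153, 0) (44.8637, 0) (55.3178, 24.4085) (54.6999, 26.4405) (46.2422, 42.6169) (37.4029, 50.4146)]  |A|=1076.6375
8. ⊥bis P7·P6 via (61.4,14.21): [(17.0104, 31.6979) (39.2153, 0) (44.8637, 0) (55.3178, 24.4085) (54.6999, 26.4405) (46.2422, 42.6169) (37.4029, 50.4146)]  |A|=1076.6375
9. canonical 7-gon: [(17.0104, 31.6979) (39.2153, 0) (44.8637, 0) (55.3178, 24.4085) (54.6999, 26.4405) (46.2422, 42.6169) (37.4029, 50.4146)]
10. shoelace: 1076.6375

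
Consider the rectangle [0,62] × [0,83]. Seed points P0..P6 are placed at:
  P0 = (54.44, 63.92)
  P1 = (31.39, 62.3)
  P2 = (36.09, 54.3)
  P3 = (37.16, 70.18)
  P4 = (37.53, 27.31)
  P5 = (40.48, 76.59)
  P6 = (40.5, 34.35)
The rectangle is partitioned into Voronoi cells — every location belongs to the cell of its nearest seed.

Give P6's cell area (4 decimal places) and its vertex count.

1. box [0,62]×[0,83]: [(0, 0) (62, 0) (62, 83) (0, 83)]
2. ⊥bis P6·P0 via (47.47,49.135): [(0, 71.5135) (0, 0) (62, 0) (62, 42.2852)]  |A|=3527.7596
3. ⊥bis P6·P1 via (35.945,48.325): [(43.7748, 50.877) (0, 36.6091) (0, 0) (62, 0) (62, 42.2852)]  |A|=2763.7945
4. ⊥bis P6·P2 via (38.295,44.325): [(51.4872, 47.2412) (0, 35.8598) (0, 0) (62, 0) (62, 42.2852)]  |A|=2609.9045
5. ⊥bis P6·P3 via (38.83,52.265): [(51.4872, 47.2412) (0, 35.8598) (0, 0) (62, 0) (62, 42.2852)]  |A|=2609.9045
6. ⊥bis P6·P4 via (39.015,30.83): [(51.4872, 47.2412) (17.7775, 39.7896) (62, 21.1332) (62, 42.2852)]  |A|=590.3977
7. ⊥bis P6·P5 via (40.49,55.47): [(51.4872, 47.2412) (17.7775, 39.7896) (62, 21.1332) (62, 42.2852)]  |A|=590.3977
8. canonical 4-gon: [(51.4872, 47.2412) (17.7775, 39.7896) (62, 21.1332) (62, 42.2852)]
9. shoelace: 590.3977

Area of P6's cell: 590.3977 (4 vertices)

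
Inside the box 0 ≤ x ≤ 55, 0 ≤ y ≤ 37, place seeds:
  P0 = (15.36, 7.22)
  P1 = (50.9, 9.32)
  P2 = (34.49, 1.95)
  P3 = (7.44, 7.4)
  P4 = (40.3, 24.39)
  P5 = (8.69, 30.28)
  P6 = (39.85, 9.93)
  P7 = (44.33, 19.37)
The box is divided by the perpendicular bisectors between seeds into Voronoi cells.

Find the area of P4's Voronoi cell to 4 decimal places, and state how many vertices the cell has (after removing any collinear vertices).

1. box [0,55]×[0,37]: [(0, 0) (55, 0) (55, 37) (0, 37)]
2. ⊥bis P4·P0 via (27.83,15.805): [(38.711, 0) (55, 0) (55, 37) (13.2383, 37)]  |A|=1073.939
3. ⊥bis P4·P1 via (45.6,16.855): [(33.1406, 8.0912) (55, 23.4668) (55, 37) (13.2383, 37)]  |A|=751.5543
4. ⊥bis P4·P2 via (37.395,13.17): [(27.9628, 15.6121) (39.563, 12.6087) (55, 23.4668) (55, 37) (13.2383, 37)]  |A|=715.7079
5. ⊥bis P4·P3 via (23.87,15.895): [(27.9628, 15.6121) (39.563, 12.6087) (55, 23.4668) (55, 37) (13.2383, 37)]  |A|=715.7079
6. ⊥bis P4·P5 via (24.495,27.335): [(23.5146, 22.0733) (27.9628, 15.6121) (39.563, 12.6087) (55, 23.4668) (55, 37) (26.2959, 37)]  |A|=618.2541
7. ⊥bis P4·P6 via (40.075,17.16): [(23.5146, 22.0733) (26.6086, 17.5791) (45.7812, 16.9824) (55, 23.4668) (55, 37) (26.2959, 37)]  |A|=565.0961
8. ⊥bis P4·P7 via (42.315,21.88): [(23.5146, 22.0733) (26.6086, 17.5791) (36.5713, 17.269) (55, 32.0634) (55, 37) (26.2959, 37)]  |A|=454.7032
9. canonical 6-gon: [(23.5146, 22.0733) (26.6086, 17.5791) (36.5713, 17.269) (55, 32.0634) (55, 37) (26.2959, 37)]
10. shoelace: 454.7032

Area of P4's cell: 454.7032 (6 vertices)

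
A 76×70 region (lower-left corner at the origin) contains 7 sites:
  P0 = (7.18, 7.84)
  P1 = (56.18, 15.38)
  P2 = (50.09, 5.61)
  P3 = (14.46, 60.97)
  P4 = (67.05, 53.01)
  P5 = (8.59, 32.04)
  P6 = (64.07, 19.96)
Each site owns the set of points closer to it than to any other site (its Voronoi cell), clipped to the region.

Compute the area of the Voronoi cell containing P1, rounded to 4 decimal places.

Area of P1's cell: 564.7641

1. box [0,76]×[0,70]: [(0, 0) (76, 0) (76, 70) (0, 70)]
2. ⊥bis P1·P0 via (31.68,11.61): [(33.4665, 0) (76, 0) (76, 70) (22.6951, 70)]  |A|=3354.3437
3. ⊥bis P1·P2 via (53.135,10.495): [(29.5935, 25.1693) (69.9718, 0) (76, 0) (76, 70) (22.6951, 70)]  |A|=2894.9382
4. ⊥bis P1·P3 via (35.32,38.175): [(28.5461, 31.9761) (29.5935, 25.1693) (69.9718, 0) (76, 0) (76, 70) (70.0971, 70)]  |A|=1993.7336
5. ⊥bis P1·P4 via (61.615,34.195): [(38.3231, 40.9232) (28.5461, 31.9761) (29.5935, 25.1693) (69.9718, 0) (76, 0) (76, 30.0397)]  |A|=1155.1254
6. ⊥bis P1·P5 via (32.385,23.71): [(38.4028, 40.9002) (32.3043, 23.4795) (69.9718, 0) (76, 0) (76, 30.0397)]  |A|=1087.6718
7. ⊥bis P1·P6 via (60.125,17.67): [(48.2998, 38.0413) (38.4028, 40.9002) (32.3043, 23.4795) (69.9718, 0) (70.3821, 0)]  |A|=564.7641
8. canonical 5-gon: [(48.2998, 38.0413) (38.4028, 40.9002) (32.3043, 23.4795) (69.9718, 0) (70.3821, 0)]
9. shoelace: 564.7641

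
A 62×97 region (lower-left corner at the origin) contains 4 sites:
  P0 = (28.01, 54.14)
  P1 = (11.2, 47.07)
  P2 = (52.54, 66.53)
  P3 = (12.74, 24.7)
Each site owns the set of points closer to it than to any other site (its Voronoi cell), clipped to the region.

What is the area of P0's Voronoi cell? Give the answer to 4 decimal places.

Area of P0's cell: 1708.4790

1. box [0,62]×[0,97]: [(0, 0) (62, 0) (62, 97) (0, 97)]
2. ⊥bis P0·P1 via (19.605,50.605): [(40.8886, 0) (62, 0) (62, 97) (0.0921, 97)]  |A|=4026.4383
3. ⊥bis P0·P2 via (40.275,60.335): [(40.8886, 0) (62, 0) (62, 17.3234) (21.7557, 97) (0.0921, 97)]  |A|=2423.1714
4. ⊥bis P0·P3 via (20.375,39.42): [(25.4069, 36.81) (61.6534, 18.0097) (21.7557, 97) (0.0921, 97)]  |A|=1708.479
5. canonical 4-gon: [(25.4069, 36.81) (61.6534, 18.0097) (21.7557, 97) (0.0921, 97)]
6. shoelace: 1708.479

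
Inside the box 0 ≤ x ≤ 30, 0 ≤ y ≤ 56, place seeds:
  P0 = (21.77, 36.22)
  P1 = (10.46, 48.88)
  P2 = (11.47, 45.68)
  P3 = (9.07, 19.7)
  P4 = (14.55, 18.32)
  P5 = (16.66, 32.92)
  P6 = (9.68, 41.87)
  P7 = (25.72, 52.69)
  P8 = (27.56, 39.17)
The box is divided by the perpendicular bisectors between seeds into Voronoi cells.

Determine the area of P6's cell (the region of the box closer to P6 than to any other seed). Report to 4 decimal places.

Area of P6's cell: 169.8769

1. box [0,30]×[0,56]: [(0, 0) (30, 0) (30, 56) (0, 56)]
2. ⊥bis P6·P0 via (15.725,39.045): [(0, 5.3963) (23.6486, 56) (0, 56)]  |A|=598.3523
3. ⊥bis P6·P1 via (10.07,45.375): [(0, 46.4955) (0, 5.3963) (18.2574, 44.464)]  |A|=375.1832
4. ⊥bis P6·P2 via (10.575,43.775): [(6.2693, 45.7979) (0, 46.4955) (0, 5.3963) (16.6104, 40.9395)]  |A|=352.9585
5. ⊥bis P6·P3 via (9.375,30.785): [(6.2693, 45.7979) (0, 46.4955) (0, 31.0429) (11.8333, 30.7174) (16.6104, 40.9395)]  |A|=201.2167
6. ⊥bis P6·P4 via (12.115,30.095): [(6.2693, 45.7979) (0, 46.4955) (0, 31.0429) (11.8333, 30.7174) (16.6104, 40.9395)]  |A|=201.2167
7. ⊥bis P6·P5 via (13.17,37.395): [(6.2693, 45.7979) (0, 46.4955) (0, 31.0429) (4.8539, 30.9094) (15.9769, 39.5841) (16.6104, 40.9395)]  |A|=169.8769
8. ⊥bis P6·P7 via (17.7,47.28): [(6.2693, 45.7979) (0, 46.4955) (0, 31.0429) (4.8539, 30.9094) (15.9769, 39.5841) (16.6104, 40.9395)]  |A|=169.8769
9. ⊥bis P6·P8 via (18.62,40.52): [(6.2693, 45.7979) (0, 46.4955) (0, 31.0429) (4.8539, 30.9094) (15.9769, 39.5841) (16.6104, 40.9395)]  |A|=169.8769
10. canonical 6-gon: [(6.2693, 45.7979) (0, 46.4955) (0, 31.0429) (4.8539, 30.9094) (15.9769, 39.5841) (16.6104, 40.9395)]
11. shoelace: 169.8769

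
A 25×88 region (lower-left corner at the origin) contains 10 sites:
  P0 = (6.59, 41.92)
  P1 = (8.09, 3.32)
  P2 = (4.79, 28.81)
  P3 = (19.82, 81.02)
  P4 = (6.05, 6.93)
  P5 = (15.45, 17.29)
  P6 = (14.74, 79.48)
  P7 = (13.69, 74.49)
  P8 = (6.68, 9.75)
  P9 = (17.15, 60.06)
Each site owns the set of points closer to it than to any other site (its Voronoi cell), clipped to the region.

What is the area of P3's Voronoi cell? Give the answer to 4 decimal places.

1. box [0,25]×[0,88]: [(0, 0) (25, 0) (25, 88) (0, 88)]
2. ⊥bis P3·P0 via (13.205,61.47): [(0, 65.9381) (25, 57.479) (25, 88) (0, 88)]  |A|=657.2863
3. ⊥bis P3·P1 via (13.955,42.17): [(0, 65.9381) (25, 57.479) (25, 88) (0, 88)]  |A|=657.2863
4. ⊥bis P3·P2 via (12.305,54.915): [(0, 65.9381) (25, 57.479) (25, 88) (0, 88)]  |A|=657.2863
5. ⊥bis P3·P4 via (12.935,43.975): [(0, 65.9381) (25, 57.479) (25, 88) (0, 88)]  |A|=657.2863
6. ⊥bis P3·P5 via (17.635,49.155): [(0, 65.9381) (25, 57.479) (25, 88) (0, 88)]  |A|=657.2863
7. ⊥bis P3·P6 via (17.28,80.25): [(24.0896, 57.787) (25, 57.479) (25, 88) (14.9306, 88)]  |A|=166.0059
8. ⊥bis P3·P7 via (16.755,77.755): [(18.5461, 76.0737) (25, 70.0151) (25, 88) (14.9306, 88)]  |A|=118.0825
9. ⊥bis P3·P8 via (13.25,45.385): [(18.5461, 76.0737) (25, 70.0151) (25, 88) (14.9306, 88)]  |A|=118.0825
10. ⊥bis P3·P9 via (18.485,70.54): [(18.5461, 76.0737) (25, 70.0151) (25, 88) (14.9306, 88)]  |A|=118.0825
11. canonical 4-gon: [(18.5461, 76.0737) (25, 70.0151) (25, 88) (14.9306, 88)]
12. shoelace: 118.0825

Area of P3's cell: 118.0825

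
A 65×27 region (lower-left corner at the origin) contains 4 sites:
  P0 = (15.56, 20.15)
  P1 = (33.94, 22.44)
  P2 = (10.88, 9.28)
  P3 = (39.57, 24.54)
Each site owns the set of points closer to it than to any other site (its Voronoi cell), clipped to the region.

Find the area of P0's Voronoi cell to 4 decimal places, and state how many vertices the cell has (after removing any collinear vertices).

1. box [0,65]×[0,27]: [(0, 0) (65, 0) (65, 27) (0, 27)]
2. ⊥bis P0·P1 via (24.75,21.295): [(0, 0) (27.4032, 0) (24.0392, 27) (0, 27)]  |A|=694.4722
3. ⊥bis P0·P2 via (13.22,14.715): [(0, 20.4068) (26.2698, 9.0965) (24.0392, 27) (0, 27)]  |A|=301.7946
4. ⊥bis P0·P3 via (27.565,22.345): [(0, 20.4068) (26.2698, 9.0965) (24.0392, 27) (0, 27)]  |A|=301.7946
5. canonical 4-gon: [(0, 20.4068) (26.2698, 9.0965) (24.0392, 27) (0, 27)]
6. shoelace: 301.7946

Area of P0's cell: 301.7946 (4 vertices)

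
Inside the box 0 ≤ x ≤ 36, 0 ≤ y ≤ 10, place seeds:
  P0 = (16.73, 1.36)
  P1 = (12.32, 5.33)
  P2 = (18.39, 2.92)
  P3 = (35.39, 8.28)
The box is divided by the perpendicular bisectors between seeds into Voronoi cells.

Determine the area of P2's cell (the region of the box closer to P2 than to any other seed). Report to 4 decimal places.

Area of P2's cell: 100.9506

1. box [0,36]×[0,10]: [(0, 0) (36, 0) (36, 10) (0, 10)]
2. ⊥bis P2·P0 via (17.56,2.14): [(19.5711, 0) (36, 0) (36, 10) (10.1735, 10)]  |A|=211.2771
3. ⊥bis P2·P1 via (15.355,4.125): [(15.4559, 4.379) (19.5711, 0) (36, 0) (36, 10) (17.6876, 10)]  |A|=190.1589
4. ⊥bis P2·P3 via (26.89,5.6): [(15.4559, 4.379) (19.5711, 0) (28.6556, 0) (25.5027, 10) (17.6876, 10)]  |A|=100.9506
5. canonical 5-gon: [(15.4559, 4.379) (19.5711, 0) (28.6556, 0) (25.5027, 10) (17.6876, 10)]
6. shoelace: 100.9506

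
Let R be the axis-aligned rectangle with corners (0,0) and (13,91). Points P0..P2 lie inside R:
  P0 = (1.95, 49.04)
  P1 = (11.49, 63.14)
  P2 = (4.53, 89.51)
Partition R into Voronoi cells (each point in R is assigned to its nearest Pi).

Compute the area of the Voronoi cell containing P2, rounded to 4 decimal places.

Area of P2's cell: 195.9561

1. box [0,13]×[0,91]: [(0, 0) (13, 0) (13, 91) (0, 91)]
2. ⊥bis P2·P0 via (3.24,69.275): [(0, 69.4816) (13, 68.6528) (13, 91) (0, 91)]  |A|=285.1268
3. ⊥bis P2·P1 via (8.01,76.325): [(0, 74.2109) (13, 77.642) (13, 91) (0, 91)]  |A|=195.9561
4. canonical 4-gon: [(0, 74.2109) (13, 77.642) (13, 91) (0, 91)]
5. shoelace: 195.9561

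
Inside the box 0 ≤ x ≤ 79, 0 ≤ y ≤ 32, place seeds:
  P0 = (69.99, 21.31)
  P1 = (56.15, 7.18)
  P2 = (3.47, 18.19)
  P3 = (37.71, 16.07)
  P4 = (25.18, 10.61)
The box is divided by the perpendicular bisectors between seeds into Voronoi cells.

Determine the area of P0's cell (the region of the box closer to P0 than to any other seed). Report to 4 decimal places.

Area of P0's cell: 540.5926

1. box [0,79]×[0,32]: [(0, 0) (79, 0) (79, 32) (0, 32)]
2. ⊥bis P0·P1 via (63.07,14.245): [(77.6135, 0) (79, 0) (79, 32) (44.943, 32)]  |A|=567.0968
3. ⊥bis P0·P2 via (36.73,19.75): [(77.6135, 0) (79, 0) (79, 32) (44.943, 32)]  |A|=567.0968
4. ⊥bis P0·P3 via (53.85,18.69): [(52.9649, 24.1427) (77.6135, 0) (79, 0) (79, 32) (51.6894, 32)]  |A|=540.5926
5. ⊥bis P0·P4 via (47.585,15.96): [(52.9649, 24.1427) (77.6135, 0) (79, 0) (79, 32) (51.6894, 32)]  |A|=540.5926
6. canonical 5-gon: [(52.9649, 24.1427) (77.6135, 0) (79, 0) (79, 32) (51.6894, 32)]
7. shoelace: 540.5926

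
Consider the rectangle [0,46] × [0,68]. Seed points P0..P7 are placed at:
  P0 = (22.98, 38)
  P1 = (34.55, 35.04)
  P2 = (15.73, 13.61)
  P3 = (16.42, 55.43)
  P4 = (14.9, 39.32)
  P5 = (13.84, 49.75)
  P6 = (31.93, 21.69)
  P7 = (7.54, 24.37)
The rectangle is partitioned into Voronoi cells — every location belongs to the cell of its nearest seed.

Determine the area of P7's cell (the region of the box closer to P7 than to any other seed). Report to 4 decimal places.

Area of P7's cell: 291.7337

1. box [0,46]×[0,68]: [(0, 0) (46, 0) (46, 68) (0, 68)]
2. ⊥bis P7·P0 via (15.26,31.185): [(0, 48.4715) (0, 0) (42.7892, 0)]  |A|=1037.0285
3. ⊥bis P7·P1 via (21.045,29.705): [(24.6724, 20.5227) (0, 48.4715) (0, 0) (32.7796, 0)]  |A|=934.3162
4. ⊥bis P7·P2 via (11.635,18.99): [(20.2421, 25.5413) (0, 48.4715) (0, 10.134)]  |A|=388.0153
5. ⊥bis P7·P3 via (11.98,39.9): [(20.2421, 25.5413) (6.0768, 41.5877) (0, 43.3251) (0, 10.134)]  |A|=372.3785
6. ⊥bis P7·P4 via (11.22,31.845): [(20.2421, 25.5413) (17.3349, 28.8346) (0, 37.3687) (0, 10.134)]  |A|=291.7828
7. ⊥bis P7·P5 via (10.69,37.06): [(20.2421, 25.5413) (17.3349, 28.8346) (0, 37.3687) (0, 10.134)]  |A|=291.7828
8. ⊥bis P7·P6 via (19.735,23.03): [(19.9898, 25.3493) (20.0365, 25.7742) (17.3349, 28.8346) (0, 37.3687) (0, 10.134)]  |A|=291.7337
9. canonical 5-gon: [(19.9898, 25.3493) (20.0365, 25.7742) (17.3349, 28.8346) (0, 37.3687) (0, 10.134)]
10. shoelace: 291.7337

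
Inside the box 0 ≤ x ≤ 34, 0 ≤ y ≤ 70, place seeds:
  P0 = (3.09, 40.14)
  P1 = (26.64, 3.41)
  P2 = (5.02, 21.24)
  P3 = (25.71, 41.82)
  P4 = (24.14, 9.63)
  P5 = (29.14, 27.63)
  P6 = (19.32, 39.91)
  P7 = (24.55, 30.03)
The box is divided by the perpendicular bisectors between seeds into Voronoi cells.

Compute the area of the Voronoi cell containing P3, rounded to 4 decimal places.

1. box [0,34]×[0,70]: [(0, 0) (34, 0) (34, 70) (0, 70)]
2. ⊥bis P3·P0 via (14.4,40.98): [(17.4436, 0) (34, 0) (34, 70) (12.2447, 70)]  |A|=1340.9103
3. ⊥bis P3·P1 via (26.175,22.615): [(15.7827, 22.3634) (34, 22.8045) (34, 70) (12.2447, 70)]  |A|=948.0637
4. ⊥bis P3·P2 via (15.365,31.53): [(15.0806, 31.8159) (24.2783, 22.5691) (34, 22.8045) (34, 70) (12.2447, 70)]  |A|=907.839
5. ⊥bis P3·P4 via (24.925,25.725): [(15.0806, 31.8159) (20.9461, 25.9191) (34, 25.2824) (34, 70) (12.2447, 70)]  |A|=874.9897
6. ⊥bis P3·P5 via (27.425,34.725): [(15.0806, 31.8159) (15.1406, 31.7556) (34, 36.3143) (34, 70) (12.2447, 70)]  |A|=734.7152
7. ⊥bis P3·P6 via (22.515,40.865): [(24.5575, 34.0319) (34, 36.3143) (34, 70) (13.8064, 70)]  |A|=522.2021
8. ⊥bis P3·P7 via (25.13,35.925): [(23.9571, 36.0404) (30.2894, 35.4174) (34, 36.3143) (34, 70) (13.8064, 70)]  |A|=516.0298
9. canonical 5-gon: [(23.9571, 36.0404) (30.2894, 35.4174) (34, 36.3143) (34, 70) (13.8064, 70)]
10. shoelace: 516.0298

Area of P3's cell: 516.0298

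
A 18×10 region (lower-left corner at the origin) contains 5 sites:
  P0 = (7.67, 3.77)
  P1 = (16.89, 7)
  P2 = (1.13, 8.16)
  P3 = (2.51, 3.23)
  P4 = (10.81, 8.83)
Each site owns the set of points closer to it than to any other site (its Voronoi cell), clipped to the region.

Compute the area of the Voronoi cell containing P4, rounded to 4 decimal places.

1. box [0,18]×[0,10]: [(0, 0) (18, 0) (18, 10) (0, 10)]
2. ⊥bis P4·P0 via (9.24,6.3): [(18, 0.864) (18, 10) (3.2776, 10)]  |A|=67.2524
3. ⊥bis P4·P1 via (13.85,7.915): [(12.7149, 4.1437) (14.4776, 10) (3.2776, 10)]  |A|=32.7955
4. ⊥bis P4·P2 via (5.97,8.495): [(5.982, 8.3218) (12.7149, 4.1437) (14.4776, 10) (5.8658, 10)]  |A|=30.6236
5. ⊥bis P4·P3 via (6.66,6.03): [(5.982, 8.3218) (12.7149, 4.1437) (14.4776, 10) (5.8658, 10)]  |A|=30.6236
6. canonical 4-gon: [(5.982, 8.3218) (12.7149, 4.1437) (14.4776, 10) (5.8658, 10)]
7. shoelace: 30.6236

Area of P4's cell: 30.6236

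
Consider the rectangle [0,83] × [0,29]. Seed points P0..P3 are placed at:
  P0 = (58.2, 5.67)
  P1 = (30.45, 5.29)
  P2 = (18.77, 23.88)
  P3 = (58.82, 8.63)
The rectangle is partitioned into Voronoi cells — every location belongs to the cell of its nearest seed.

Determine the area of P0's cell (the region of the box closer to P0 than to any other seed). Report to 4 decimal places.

Area of P0's cell: 234.7289

1. box [0,83]×[0,29]: [(0, 0) (83, 0) (83, 29) (0, 29)]
2. ⊥bis P0·P1 via (44.325,5.48): [(44.4, 0) (83, 0) (83, 29) (44.0029, 29)]  |A|=1125.157
3. ⊥bis P0·P2 via (38.485,14.775): [(44.0332, 26.7885) (44.4, 0) (83, 0) (83, 29) (45.0545, 29)]  |A|=1123.9942
4. ⊥bis P0·P3 via (58.51,7.15): [(44.2613, 10.1345) (44.4, 0) (83, 0) (83, 2.0203)]  |A|=234.7289
5. canonical 4-gon: [(44.2613, 10.1345) (44.4, 0) (83, 0) (83, 2.0203)]
6. shoelace: 234.7289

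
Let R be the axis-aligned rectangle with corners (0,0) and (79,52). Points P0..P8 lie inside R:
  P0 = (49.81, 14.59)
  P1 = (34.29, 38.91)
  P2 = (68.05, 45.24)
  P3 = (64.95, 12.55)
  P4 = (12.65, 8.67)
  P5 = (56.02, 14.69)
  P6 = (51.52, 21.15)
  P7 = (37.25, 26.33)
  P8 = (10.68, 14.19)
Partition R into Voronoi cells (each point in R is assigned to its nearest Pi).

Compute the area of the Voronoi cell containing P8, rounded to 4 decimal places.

1. box [0,79]×[0,52]: [(0, 0) (79, 0) (79, 52) (0, 52)]
2. ⊥bis P8·P0 via (30.245,14.39): [(0, 0) (30.3921, 0) (29.8605, 52) (0, 52)]  |A|=1566.5686
3. ⊥bis P8·P1 via (22.485,26.55): [(0, 48.0254) (0, 0) (30.3921, 0) (30.196, 19.1853)]  |A|=1016.6266
4. ⊥bis P8·P2 via (39.365,29.715): [(0, 48.0254) (0, 0) (30.3921, 0) (30.196, 19.1853)]  |A|=1016.6266
5. ⊥bis P8·P3 via (37.815,13.37): [(0, 48.0254) (0, 0) (30.3921, 0) (30.196, 19.1853)]  |A|=1016.6266
6. ⊥bis P8·P4 via (11.665,11.43): [(0, 48.0254) (0, 7.2669) (30.2076, 18.0476) (30.196, 19.1853)]  |A|=632.6164
7. ⊥bis P8·P5 via (33.35,14.44): [(0, 48.0254) (0, 7.2669) (30.2076, 18.0476) (30.196, 19.1853)]  |A|=632.6164
8. ⊥bis P8·P6 via (31.1,17.67): [(0, 48.0254) (0, 7.2669) (30.2076, 18.0476) (30.196, 19.1853)]  |A|=632.6164
9. ⊥bis P8·P7 via (23.965,20.26): [(20.0118, 28.9122) (0, 48.0254) (0, 7.2669) (25.7094, 16.4422)]  |A|=594.2599
10. canonical 4-gon: [(20.0118, 28.9122) (0, 48.0254) (0, 7.2669) (25.7094, 16.4422)]
11. shoelace: 594.2599

Area of P8's cell: 594.2599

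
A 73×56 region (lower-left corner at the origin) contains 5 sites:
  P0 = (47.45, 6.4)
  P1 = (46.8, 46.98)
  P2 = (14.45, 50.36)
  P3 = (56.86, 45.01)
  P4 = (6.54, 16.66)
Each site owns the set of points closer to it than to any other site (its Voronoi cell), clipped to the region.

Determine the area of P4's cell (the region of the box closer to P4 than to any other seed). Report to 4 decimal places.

1. box [0,73]×[0,56]: [(0, 0) (73, 0) (73, 56) (0, 56)]
2. ⊥bis P4·P0 via (26.995,11.53): [(0, 0) (24.1033, 0) (38.1478, 56) (0, 56)]  |A|=1743.0327
3. ⊥bis P4·P1 via (26.67,31.82): [(0, 0) (24.1033, 0) (30.7312, 26.4274) (8.4599, 56) (0, 56)]  |A|=1304.0586
4. ⊥bis P4·P2 via (10.495,33.51): [(0, 35.9734) (0, 0) (24.1033, 0) (30.7312, 26.4274) (28.5971, 29.2611)]  |A|=904.6021
5. ⊥bis P4·P3 via (31.7,30.835): [(0, 35.9734) (0, 0) (24.1033, 0) (30.7312, 26.4274) (28.5971, 29.2611)]  |A|=904.6021
6. canonical 5-gon: [(0, 35.9734) (0, 0) (24.1033, 0) (30.7312, 26.4274) (28.5971, 29.2611)]
7. shoelace: 904.6021

Area of P4's cell: 904.6021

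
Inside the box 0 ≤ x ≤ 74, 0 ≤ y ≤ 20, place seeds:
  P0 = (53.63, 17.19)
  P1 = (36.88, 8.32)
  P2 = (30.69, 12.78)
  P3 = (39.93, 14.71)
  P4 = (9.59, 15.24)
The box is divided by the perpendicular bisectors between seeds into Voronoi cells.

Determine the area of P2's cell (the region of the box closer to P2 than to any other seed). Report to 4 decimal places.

1. box [0,74]×[0,20]: [(0, 0) (74, 0) (74, 20) (0, 20)]
2. ⊥bis P2·P0 via (42.16,14.985): [(0, 0) (45.0407, 0) (41.1959, 20) (0, 20)]  |A|=862.3664
3. ⊥bis P2·P1 via (33.785,10.55): [(0, 0) (26.1835, 0) (40.5939, 20) (0, 20)]  |A|=667.7743
4. ⊥bis P2·P3 via (35.31,13.745): [(0, 0) (26.1835, 0) (35.4846, 12.9089) (34.0035, 20) (0, 20)]  |A|=644.4078
5. ⊥bis P2·P4 via (20.14,14.01): [(18.5066, 0) (26.1835, 0) (35.4846, 12.9089) (34.0035, 20) (20.8384, 20)]  |A|=250.9581
6. canonical 5-gon: [(18.5066, 0) (26.1835, 0) (35.4846, 12.9089) (34.0035, 20) (20.8384, 20)]
7. shoelace: 250.9581

Area of P2's cell: 250.9581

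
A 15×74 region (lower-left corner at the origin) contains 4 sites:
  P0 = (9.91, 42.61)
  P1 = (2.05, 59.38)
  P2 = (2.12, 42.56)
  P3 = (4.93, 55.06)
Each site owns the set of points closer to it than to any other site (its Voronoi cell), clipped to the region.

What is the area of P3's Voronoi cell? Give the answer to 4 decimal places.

1. box [0,15]×[0,74]: [(0, 0) (15, 0) (15, 74) (0, 74)]
2. ⊥bis P3·P0 via (7.42,48.835): [(0, 45.867) (15, 51.867) (15, 74) (0, 74)]  |A|=376.995
3. ⊥bis P3·P1 via (3.49,57.22): [(0, 54.8933) (0, 45.867) (15, 51.867) (15, 64.8933)]  |A|=165.395
4. ⊥bis P3·P2 via (3.525,48.81): [(0, 54.8933) (0, 49.6024) (5.9786, 48.2584) (15, 51.867) (15, 64.8933)]  |A|=154.2287
5. canonical 5-gon: [(0, 54.8933) (0, 49.6024) (5.9786, 48.2584) (15, 51.867) (15, 64.8933)]
6. shoelace: 154.2287

Area of P3's cell: 154.2287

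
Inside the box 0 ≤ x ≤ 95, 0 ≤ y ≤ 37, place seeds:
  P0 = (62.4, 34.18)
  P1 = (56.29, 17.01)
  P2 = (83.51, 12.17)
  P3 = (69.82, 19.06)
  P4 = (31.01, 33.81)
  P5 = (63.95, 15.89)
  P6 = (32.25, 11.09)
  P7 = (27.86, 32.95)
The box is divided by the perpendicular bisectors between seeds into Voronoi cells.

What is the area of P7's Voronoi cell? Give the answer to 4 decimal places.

1. box [0,95]×[0,37]: [(0, 0) (95, 0) (95, 37) (0, 37)]
2. ⊥bis P7·P0 via (45.13,33.565): [(0, 0) (46.3253, 0) (45.0077, 37) (0, 37)]  |A|=1689.6597
3. ⊥bis P7·P1 via (42.075,24.98): [(0, 0) (28.0693, 0) (45.235, 30.6161) (45.0077, 37) (0, 37)]  |A|=1410.1968
4. ⊥bis P7·P2 via (55.685,22.56): [(0, 0) (28.0693, 0) (45.235, 30.6161) (45.0077, 37) (0, 37)]  |A|=1410.1968
5. ⊥bis P7·P3 via (48.84,26.005): [(0, 0) (28.0693, 0) (45.235, 30.6161) (45.0077, 37) (0, 37)]  |A|=1410.1968
6. ⊥bis P7·P4 via (29.435,33.38): [(0, 0) (28.0693, 0) (35.1166, 12.5693) (28.4467, 37) (0, 37)]  |A|=1173.55
7. ⊥bis P7·P5 via (45.905,24.42): [(0, 0) (28.0693, 0) (35.1166, 12.5693) (28.4467, 37) (0, 37)]  |A|=1173.55
8. ⊥bis P7·P6 via (30.055,22.02): [(0, 15.9843) (32.4075, 22.4924) (28.4467, 37) (0, 37)]  |A|=546.8798
9. canonical 4-gon: [(0, 15.9843) (32.4075, 22.4924) (28.4467, 37) (0, 37)]
10. shoelace: 546.8798

Area of P7's cell: 546.8798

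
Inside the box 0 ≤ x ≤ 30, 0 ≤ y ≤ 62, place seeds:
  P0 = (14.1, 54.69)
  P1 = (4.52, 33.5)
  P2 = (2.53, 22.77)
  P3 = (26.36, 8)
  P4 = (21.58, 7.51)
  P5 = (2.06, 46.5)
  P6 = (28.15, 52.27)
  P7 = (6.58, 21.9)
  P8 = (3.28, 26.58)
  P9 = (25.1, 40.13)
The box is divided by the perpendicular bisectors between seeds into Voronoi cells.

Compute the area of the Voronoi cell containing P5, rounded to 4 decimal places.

Area of P5's cell: 160.3539

1. box [0,30]×[0,62]: [(0, 0) (30, 0) (30, 62) (0, 62)]
2. ⊥bis P5·P0 via (8.08,50.595): [(0, 0) (30, 0) (30, 18.3707) (0.3219, 62) (0, 62)]  |A|=1212.5841
3. ⊥bis P5·P1 via (3.29,40): [(0, 39.3774) (13.9189, 42.0113) (0.3219, 62) (0, 62)]  |A|=160.6583
4. ⊥bis P5·P2 via (2.295,34.635): [(0, 39.3774) (13.9189, 42.0113) (0.3219, 62) (0, 62)]  |A|=160.6583
5. ⊥bis P5·P3 via (14.21,27.25): [(0, 39.3774) (13.9189, 42.0113) (0.3219, 62) (0, 62)]  |A|=160.6583
6. ⊥bis P5·P4 via (11.82,27.005): [(0, 39.3774) (13.9189, 42.0113) (0.3219, 62) (0, 62)]  |A|=160.6583
7. ⊥bis P5·P6 via (15.105,49.385): [(0, 39.3774) (13.9189, 42.0113) (0.3219, 62) (0, 62)]  |A|=160.6583
8. ⊥bis P5·P7 via (4.32,34.2): [(0, 39.3774) (13.9189, 42.0113) (0.3219, 62) (0, 62)]  |A|=160.6583
9. ⊥bis P5·P8 via (2.67,36.54): [(0, 39.3774) (13.9189, 42.0113) (0.3219, 62) (0, 62)]  |A|=160.6583
10. ⊥bis P5·P9 via (13.58,43.315): [(0, 39.3774) (13.181, 41.8717) (13.4217, 42.7423) (0.3219, 62) (0, 62)]  |A|=160.3539
11. canonical 5-gon: [(0, 39.3774) (13.181, 41.8717) (13.4217, 42.7423) (0.3219, 62) (0, 62)]
12. shoelace: 160.3539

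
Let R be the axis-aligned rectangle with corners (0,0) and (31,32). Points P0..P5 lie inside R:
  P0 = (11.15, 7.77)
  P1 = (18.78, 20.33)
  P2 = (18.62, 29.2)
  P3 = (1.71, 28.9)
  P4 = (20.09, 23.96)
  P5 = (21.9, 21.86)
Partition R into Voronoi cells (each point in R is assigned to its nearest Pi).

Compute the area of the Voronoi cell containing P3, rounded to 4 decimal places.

1. box [0,31]×[0,32]: [(0, 0) (31, 0) (31, 32) (0, 32)]
2. ⊥bis P3·P0 via (6.43,18.335): [(0, 15.4623) (31, 29.3118) (31, 32) (0, 32)]  |A|=298
3. ⊥bis P3·P1 via (10.245,24.615): [(0, 15.4623) (7.2836, 18.7163) (13.9526, 32) (0, 32)]  |A|=152.8977
4. ⊥bis P3·P2 via (10.165,29.05): [(0, 15.4623) (7.2836, 18.7163) (10.2437, 24.6125) (10.1127, 32) (0, 32)]  |A|=138.7137
5. ⊥bis P3·P4 via (10.9,26.43): [(0, 15.4623) (7.2836, 18.7163) (10.2437, 24.6125) (10.1127, 32) (0, 32)]  |A|=138.7137
6. ⊥bis P3·P5 via (11.805,25.38): [(0, 15.4623) (7.2836, 18.7163) (10.2437, 24.6125) (10.1127, 32) (0, 32)]  |A|=138.7137
7. canonical 5-gon: [(0, 15.4623) (7.2836, 18.7163) (10.2437, 24.6125) (10.1127, 32) (0, 32)]
8. shoelace: 138.7137

Area of P3's cell: 138.7137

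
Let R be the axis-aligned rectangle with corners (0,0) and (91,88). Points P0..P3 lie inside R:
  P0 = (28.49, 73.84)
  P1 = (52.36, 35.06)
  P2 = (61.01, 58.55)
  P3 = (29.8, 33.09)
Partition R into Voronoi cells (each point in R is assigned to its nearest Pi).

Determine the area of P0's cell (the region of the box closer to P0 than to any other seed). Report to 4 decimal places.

Area of P0's cell: 1631.2616

1. box [0,91]×[0,88]: [(0, 0) (91, 0) (91, 88) (0, 88)]
2. ⊥bis P0·P1 via (40.425,54.45): [(0, 29.5675) (91, 85.5801) (91, 88) (0, 88)]  |A|=2768.7859
3. ⊥bis P0·P2 via (44.75,66.195): [(0, 29.5675) (38.7403, 53.413) (55.0021, 88) (0, 88)]  |A|=2083.0246
4. ⊥bis P0·P3 via (29.145,53.465): [(0, 52.5281) (38.9123, 53.779) (55.0021, 88) (0, 88)]  |A|=1631.2616
5. canonical 4-gon: [(0, 52.5281) (38.9123, 53.779) (55.0021, 88) (0, 88)]
6. shoelace: 1631.2616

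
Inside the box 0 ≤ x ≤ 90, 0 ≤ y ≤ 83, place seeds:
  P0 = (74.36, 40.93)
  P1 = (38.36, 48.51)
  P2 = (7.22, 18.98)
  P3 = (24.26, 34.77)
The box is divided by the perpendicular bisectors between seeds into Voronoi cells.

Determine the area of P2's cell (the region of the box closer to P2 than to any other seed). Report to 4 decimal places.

Area of P2's cell: 891.3339

1. box [0,90]×[0,83]: [(0, 0) (90, 0) (90, 83) (0, 83)]
2. ⊥bis P2·P0 via (40.79,29.955): [(0, 0) (50.5832, 0) (23.4481, 83) (0, 83)]  |A|=3072.2954
3. ⊥bis P2·P1 via (22.79,33.745): [(0, 57.7775) (0, 0) (50.5832, 0) (48.3696, 6.7708)]  |A|=1568.5816
4. ⊥bis P2·P3 via (15.74,26.875): [(0, 43.861) (0, 0) (40.6435, 0)]  |A|=891.3339
5. canonical 3-gon: [(0, 43.861) (0, 0) (40.6435, 0)]
6. shoelace: 891.3339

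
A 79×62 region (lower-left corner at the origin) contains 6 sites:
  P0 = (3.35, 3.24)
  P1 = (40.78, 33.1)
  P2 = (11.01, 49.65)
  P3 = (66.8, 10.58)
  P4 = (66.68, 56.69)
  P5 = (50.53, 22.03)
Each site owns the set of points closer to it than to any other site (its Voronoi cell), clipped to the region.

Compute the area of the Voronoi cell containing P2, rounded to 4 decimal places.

1. box [0,79]×[0,62]: [(0, 0) (79, 0) (79, 62) (0, 62)]
2. ⊥bis P2·P0 via (7.18,26.445): [(0, 27.6301) (79, 14.5911) (79, 62) (0, 62)]  |A|=3230.2655
3. ⊥bis P2·P1 via (25.895,41.375): [(0, 27.6301) (16.7197, 24.8705) (37.361, 62) (0, 62)]  |A|=980.9255
4. ⊥bis P2·P3 via (38.905,30.115): [(0, 27.6301) (16.7197, 24.8705) (37.361, 62) (0, 62)]  |A|=980.9255
5. ⊥bis P2·P4 via (38.845,53.17): [(0, 27.6301) (16.7197, 24.8705) (37.361, 62) (0, 62)]  |A|=980.9255
6. ⊥bis P2·P5 via (30.77,35.84): [(0, 27.6301) (16.7197, 24.8705) (37.361, 62) (0, 62)]  |A|=980.9255
7. canonical 4-gon: [(0, 27.6301) (16.7197, 24.8705) (37.361, 62) (0, 62)]
8. shoelace: 980.9255

Area of P2's cell: 980.9255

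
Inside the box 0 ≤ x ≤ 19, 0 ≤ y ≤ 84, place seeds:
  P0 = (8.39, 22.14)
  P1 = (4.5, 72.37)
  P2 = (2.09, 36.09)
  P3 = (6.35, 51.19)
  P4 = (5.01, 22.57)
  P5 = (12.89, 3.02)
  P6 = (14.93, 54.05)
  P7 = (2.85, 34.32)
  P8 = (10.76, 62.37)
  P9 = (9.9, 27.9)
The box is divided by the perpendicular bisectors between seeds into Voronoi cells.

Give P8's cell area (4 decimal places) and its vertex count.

Area of P8's cell: 188.9096 (5 vertices)

1. box [0,19]×[0,84]: [(0, 0) (19, 0) (19, 84) (0, 84)]
2. ⊥bis P8·P0 via (9.575,42.255): [(0, 42.8191) (19, 41.6998) (19, 84) (0, 84)]  |A|=793.0711
3. ⊥bis P8·P1 via (7.63,67.37): [(0, 62.5936) (0, 42.8191) (19, 41.6998) (19, 74.4876)]  |A|=499.3428
4. ⊥bis P8·P2 via (6.425,49.23): [(0, 62.5936) (0, 51.3497) (19, 45.0814) (19, 74.4876)]  |A|=386.1767
5. ⊥bis P8·P3 via (8.555,56.78): [(0, 62.5936) (0, 60.1546) (19, 52.6599) (19, 74.4876)]  |A|=230.5342
6. ⊥bis P8·P4 via (7.885,42.47): [(0, 62.5936) (0, 60.1546) (19, 52.6599) (19, 74.4876)]  |A|=230.5342
7. ⊥bis P8·P5 via (11.825,32.695): [(0, 62.5936) (0, 60.1546) (19, 52.6599) (19, 74.4876)]  |A|=230.5342
8. ⊥bis P8·P6 via (12.845,58.21): [(0, 62.5936) (0, 60.1546) (9.3591, 56.4628) (19, 61.2949) (19, 74.4876)]  |A|=188.9096
9. ⊥bis P8·P7 via (6.805,48.345): [(0, 62.5936) (0, 60.1546) (9.3591, 56.4628) (19, 61.2949) (19, 74.4876)]  |A|=188.9096
10. ⊥bis P8·P9 via (10.33,45.135): [(0, 62.5936) (0, 60.1546) (9.3591, 56.4628) (19, 61.2949) (19, 74.4876)]  |A|=188.9096
11. canonical 5-gon: [(0, 62.5936) (0, 60.1546) (9.3591, 56.4628) (19, 61.2949) (19, 74.4876)]
12. shoelace: 188.9096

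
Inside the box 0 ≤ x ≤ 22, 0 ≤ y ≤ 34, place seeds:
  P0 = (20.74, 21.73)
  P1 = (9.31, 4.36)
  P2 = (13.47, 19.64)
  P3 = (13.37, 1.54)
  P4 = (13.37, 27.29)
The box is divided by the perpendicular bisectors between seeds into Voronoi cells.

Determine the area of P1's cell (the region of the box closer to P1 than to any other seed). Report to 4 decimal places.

1. box [0,22]×[0,34]: [(0, 0) (22, 0) (22, 34) (0, 34)]
2. ⊥bis P1·P0 via (15.025,13.045): [(0, 22.9319) (0, 0) (22, 0) (22, 8.4552)]  |A|=345.2587
3. ⊥bis P1·P2 via (11.39,12): [(20.2991, 9.5745) (0, 15.1009) (0, 0) (22, 0) (22, 8.4552)]  |A|=265.7779
4. ⊥bis P1·P3 via (11.34,2.95): [(16.6343, 10.5722) (0, 15.1009) (0, 0) (9.291, 0)]  |A|=174.7098
5. ⊥bis P1·P4 via (11.34,15.825): [(16.6343, 10.5722) (0, 15.1009) (0, 0) (9.291, 0)]  |A|=174.7098
6. canonical 4-gon: [(16.6343, 10.5722) (0, 15.1009) (0, 0) (9.291, 0)]
7. shoelace: 174.7098

Area of P1's cell: 174.7098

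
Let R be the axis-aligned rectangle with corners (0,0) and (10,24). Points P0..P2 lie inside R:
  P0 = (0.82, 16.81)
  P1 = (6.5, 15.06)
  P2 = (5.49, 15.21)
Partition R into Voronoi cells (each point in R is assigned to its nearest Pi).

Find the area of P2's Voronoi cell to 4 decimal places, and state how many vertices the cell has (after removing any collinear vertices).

1. box [0,10]×[0,24]: [(0, 0) (10, 0) (10, 24) (0, 24)]
2. ⊥bis P2·P0 via (3.155,16.01): [(0, 6.8013) (0, 0) (10, 0) (10, 24) (5.8925, 24)]  |A|=189.3287
3. ⊥bis P2·P1 via (5.995,15.135): [(0, 6.8013) (0, 0) (3.7472, 0) (7.3116, 24) (5.8925, 24)]  |A|=82.0344
4. canonical 5-gon: [(0, 6.8013) (0, 0) (3.7472, 0) (7.3116, 24) (5.8925, 24)]
5. shoelace: 82.0344

Area of P2's cell: 82.0344 (5 vertices)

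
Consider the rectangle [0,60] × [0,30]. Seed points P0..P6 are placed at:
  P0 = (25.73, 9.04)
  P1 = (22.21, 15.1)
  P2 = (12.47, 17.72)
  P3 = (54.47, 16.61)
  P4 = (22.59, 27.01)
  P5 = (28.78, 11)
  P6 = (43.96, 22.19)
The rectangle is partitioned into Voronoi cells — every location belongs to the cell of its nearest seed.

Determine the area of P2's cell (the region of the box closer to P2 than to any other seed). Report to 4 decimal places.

1. box [0,60]×[0,30]: [(0, 0) (60, 0) (60, 30) (0, 30)]
2. ⊥bis P2·P0 via (19.1,13.38): [(0, 0) (10.3414, 0) (29.9795, 30) (0, 30)]  |A|=604.8136
3. ⊥bis P2·P1 via (17.34,16.41): [(0, 0) (10.3414, 0) (14.7286, 6.7021) (20.9956, 30) (0, 30)]  |A|=500.1613
4. ⊥bis P2·P3 via (33.47,17.165): [(0, 0) (10.3414, 0) (14.7286, 6.7021) (20.9956, 30) (0, 30)]  |A|=500.1613
5. ⊥bis P2·P4 via (17.53,22.365): [(0, 0) (10.3414, 0) (14.7286, 6.7021) (18.6219, 21.1755) (10.5212, 30) (0, 30)]  |A|=453.9457
6. ⊥bis P2·P5 via (20.625,14.36): [(0, 0) (10.3414, 0) (14.7286, 6.7021) (18.6219, 21.1755) (10.5212, 30) (0, 30)]  |A|=453.9457
7. ⊥bis P2·P6 via (28.215,19.955): [(0, 0) (10.3414, 0) (14.7286, 6.7021) (18.6219, 21.1755) (10.5212, 30) (0, 30)]  |A|=453.9457
8. canonical 6-gon: [(0, 0) (10.3414, 0) (14.7286, 6.7021) (18.6219, 21.1755) (10.5212, 30) (0, 30)]
9. shoelace: 453.9457

Area of P2's cell: 453.9457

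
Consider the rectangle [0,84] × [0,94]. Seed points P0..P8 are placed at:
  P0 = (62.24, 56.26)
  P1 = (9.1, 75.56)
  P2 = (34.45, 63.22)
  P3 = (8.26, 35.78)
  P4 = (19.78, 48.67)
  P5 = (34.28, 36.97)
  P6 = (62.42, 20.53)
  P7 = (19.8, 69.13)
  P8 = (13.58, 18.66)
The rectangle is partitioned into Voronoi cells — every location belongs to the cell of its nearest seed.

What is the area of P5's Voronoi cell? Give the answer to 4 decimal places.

Area of P5's cell: 753.3923

1. box [0,84]×[0,94]: [(0, 0) (84, 0) (84, 94) (0, 94)]
2. ⊥bis P5·P0 via (48.26,46.615): [(0, 0) (80.4203, 0) (15.5684, 94) (0, 94)]  |A|=4511.472
3. ⊥bis P5·P1 via (21.69,56.265): [(0, 42.1123) (0, 0) (80.4203, 0) (35.421, 65.2245)]  |A|=3368.5189
4. ⊥bis P5·P2 via (34.365,50.095): [(12.4516, 50.2369) (0, 42.1123) (0, 0) (80.4203, 0) (45.9107, 50.0202)]  |A|=3115.2944
5. ⊥bis P5·P3 via (21.27,36.375): [(20.6385, 50.1839) (22.9336, 0) (80.4203, 0) (45.9107, 50.0202)]  |A|=2071.6922
6. ⊥bis P5·P4 via (27.03,42.82): [(32.9078, 50.1044) (21.3, 35.7187) (22.9336, 0) (80.4203, 0) (45.9107, 50.0202)]  |A|=1982.9796
7. ⊥bis P5·P6 via (48.35,28.75): [(32.9078, 50.1044) (21.3, 35.7187) (22.9336, 0) (31.5536, 0) (53.9602, 38.3528) (45.9107, 50.0202)]  |A|=1045.8909
8. ⊥bis P5·P7 via (27.04,53.05): [(32.9078, 50.1044) (21.3, 35.7187) (22.9336, 0) (31.5536, 0) (53.9602, 38.3528) (45.9107, 50.0202)]  |A|=1045.8909
9. ⊥bis P5·P8 via (23.93,27.815): [(32.9078, 50.1044) (21.3, 35.7187) (21.5378, 30.5195) (38.3076, 11.5607) (53.9602, 38.3528) (45.9107, 50.0202)]  |A|=753.3923
10. canonical 6-gon: [(32.9078, 50.1044) (21.3, 35.7187) (21.5378, 30.5195) (38.3076, 11.5607) (53.9602, 38.3528) (45.9107, 50.0202)]
11. shoelace: 753.3923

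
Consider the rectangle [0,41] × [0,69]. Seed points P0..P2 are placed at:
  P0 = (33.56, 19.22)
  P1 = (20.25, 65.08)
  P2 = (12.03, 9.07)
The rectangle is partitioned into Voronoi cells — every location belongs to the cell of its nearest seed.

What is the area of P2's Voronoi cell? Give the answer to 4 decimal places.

1. box [0,41]×[0,69]: [(0, 0) (41, 0) (41, 69) (0, 69)]
2. ⊥bis P2·P0 via (22.795,14.145): [(0, 62.4973) (0, 0) (29.4635, 0)]  |A|=920.6938
3. ⊥bis P2·P1 via (16.14,37.075): [(11.6761, 37.7301) (0, 39.4437) (0, 0) (29.4635, 0)]  |A|=786.1049
4. canonical 4-gon: [(11.6761, 37.7301) (0, 39.4437) (0, 0) (29.4635, 0)]
5. shoelace: 786.1049

Area of P2's cell: 786.1049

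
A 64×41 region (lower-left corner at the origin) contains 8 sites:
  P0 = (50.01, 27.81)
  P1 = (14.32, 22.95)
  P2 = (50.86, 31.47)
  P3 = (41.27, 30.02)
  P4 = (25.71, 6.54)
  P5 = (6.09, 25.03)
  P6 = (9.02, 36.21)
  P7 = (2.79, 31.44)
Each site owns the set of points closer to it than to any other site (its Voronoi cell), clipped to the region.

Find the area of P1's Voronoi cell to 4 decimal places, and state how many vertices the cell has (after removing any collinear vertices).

1. box [0,64]×[0,41]: [(0, 0) (64, 0) (64, 41) (0, 41)]
2. ⊥bis P1·P0 via (32.165,25.38): [(0, 0) (35.6211, 0) (30.038, 41) (0, 41)]  |A|=1346.0104
3. ⊥bis P1·P2 via (32.59,27.21): [(0, 0) (35.6211, 0) (30.9693, 34.1607) (29.3746, 41) (0, 41)]  |A|=1343.7419
4. ⊥bis P1·P3 via (27.795,26.485): [(0, 0) (34.743, 0) (23.9872, 41) (0, 41)]  |A|=1203.9687
5. ⊥bis P1·P4 via (20.015,14.745): [(0, 0.8528) (29.202, 21.1216) (23.9872, 41) (0, 41)]  |A|=824.6027
6. ⊥bis P1·P5 via (10.205,23.99): [(5.2844, 4.5207) (29.202, 21.1216) (23.9872, 41) (14.504, 41)]  |A|=453.9768
7. ⊥bis P1·P6 via (11.67,29.58): [(11.6119, 29.5568) (5.2844, 4.5207) (29.202, 21.1216) (25.5298, 35.1197)]  |A|=354.5067
8. ⊥bis P1·P7 via (8.555,27.195): [(11.6119, 29.5568) (5.2844, 4.5207) (29.202, 21.1216) (25.5298, 35.1197)]  |A|=354.5067
9. canonical 4-gon: [(11.6119, 29.5568) (5.2844, 4.5207) (29.202, 21.1216) (25.5298, 35.1197)]
10. shoelace: 354.5067

Area of P1's cell: 354.5067 (4 vertices)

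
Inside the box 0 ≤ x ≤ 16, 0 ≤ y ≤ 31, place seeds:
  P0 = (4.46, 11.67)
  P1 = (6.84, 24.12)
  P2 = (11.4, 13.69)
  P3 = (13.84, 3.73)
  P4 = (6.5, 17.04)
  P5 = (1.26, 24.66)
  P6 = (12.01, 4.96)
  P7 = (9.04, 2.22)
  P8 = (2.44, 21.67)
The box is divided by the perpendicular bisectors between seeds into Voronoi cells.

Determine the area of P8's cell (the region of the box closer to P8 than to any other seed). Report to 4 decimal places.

1. box [0,16]×[0,31]: [(0, 0) (16, 0) (16, 31) (0, 31)]
2. ⊥bis P8·P0 via (3.45,16.67): [(0, 15.9731) (16, 19.2051) (16, 31) (0, 31)]  |A|=214.5744
3. ⊥bis P8·P1 via (4.64,22.895): [(0, 15.9731) (7.6354, 17.5155) (0.127, 31) (0, 31)]  |A|=58.2246
4. ⊥bis P8·P2 via (6.92,17.68): [(0, 15.9731) (6.5844, 17.3031) (7.3038, 18.111) (0.127, 31) (0, 31)]  |A|=57.8764
5. ⊥bis P8·P3 via (8.14,12.7): [(0, 15.9731) (6.5844, 17.3031) (7.3038, 18.111) (0.127, 31) (0, 31)]  |A|=57.8764
6. ⊥bis P8·P4 via (4.47,19.355): [(0, 15.9731) (0.7969, 16.1341) (5.9087, 20.6166) (0.127, 31) (0, 31)]  |A|=46.4284
7. ⊥bis P8·P5 via (1.85,23.165): [(0, 22.4349) (0, 15.9731) (0.7969, 16.1341) (5.9087, 20.6166) (4.0141, 24.0191)]  |A|=28.7945
8. ⊥bis P8·P6 via (7.225,13.315): [(0, 22.4349) (0, 15.9731) (0.7969, 16.1341) (5.9087, 20.6166) (4.0141, 24.0191)]  |A|=28.7945
9. ⊥bis P8·P7 via (5.74,11.945): [(0, 22.4349) (0, 15.9731) (0.7969, 16.1341) (5.9087, 20.6166) (4.0141, 24.0191)]  |A|=28.7945
10. canonical 5-gon: [(0, 22.4349) (0, 15.9731) (0.7969, 16.1341) (5.9087, 20.6166) (4.0141, 24.0191)]
11. shoelace: 28.7945

Area of P8's cell: 28.7945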